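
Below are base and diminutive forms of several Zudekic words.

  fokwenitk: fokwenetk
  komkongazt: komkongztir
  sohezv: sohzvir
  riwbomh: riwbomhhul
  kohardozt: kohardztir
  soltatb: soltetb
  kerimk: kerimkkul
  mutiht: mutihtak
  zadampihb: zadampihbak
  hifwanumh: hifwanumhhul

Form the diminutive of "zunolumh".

"zunolumh" has second-to-last letter 'm'. The stems whose second-to-last letter is 'm' (kerimk → kerimkkul, hifwanumh → hifwanumhhul, riwbomh → riwbomhhul) double the final consonant and add -ul.
The other patterns: stems whose second-to-last letter is 'h' add -ak; stems whose second-to-last letter is 'z' delete the last vowel and add -ir; stems whose second-to-last letter is 't' change the last vowel to 'e'.
So zunolumh → zunolumhhul.

zunolumhhul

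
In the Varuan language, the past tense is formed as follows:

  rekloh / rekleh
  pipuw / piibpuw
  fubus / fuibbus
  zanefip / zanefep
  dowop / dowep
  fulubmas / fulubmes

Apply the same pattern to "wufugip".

fubus and fulubmas both end in -s yet inflect differently (fuibbus, fulubmes), so the final letter is not what conditions the rule; the last vowel is.
"wufugip" has last vowel 'i'. The one such stem in the data (zanefip → zanefep) changes the last vowel to 'e' (as do dowop, fulubmas), so the same rule applies.
The other pattern: stems whose last vowel is 'u' insert -ib- after the first vowel.
So wufugip → wufugep.

wufugep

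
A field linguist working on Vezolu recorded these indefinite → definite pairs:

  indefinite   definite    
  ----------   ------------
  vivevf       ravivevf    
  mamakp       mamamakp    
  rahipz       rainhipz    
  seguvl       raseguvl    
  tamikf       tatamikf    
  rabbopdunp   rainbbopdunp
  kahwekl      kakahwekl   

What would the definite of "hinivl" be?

rahinivl

"hinivl" has second-to-last letter 'v'. The stems whose second-to-last letter is 'v' (vivevf → ravivevf, seguvl → raseguvl) add the prefix ra-.
So hinivl → rahinivl.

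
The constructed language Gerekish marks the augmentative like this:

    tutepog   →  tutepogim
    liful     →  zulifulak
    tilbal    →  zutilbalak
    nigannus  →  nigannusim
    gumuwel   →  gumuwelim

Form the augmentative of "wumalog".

wumalogim

gumuwel and tilbal both end in -l yet inflect differently (gumuwelim, zutilbalak), so the final letter is not what conditions the rule; the number of vowels is.
"wumalog" has 3 vowels. The stems with 3 vowels (nigannus → nigannusim, tutepog → tutepogim, gumuwel → gumuwelim) add -im.
The other pattern: stems with 2 vowels add zu- … -ak around the stem.
So wumalog → wumalogim.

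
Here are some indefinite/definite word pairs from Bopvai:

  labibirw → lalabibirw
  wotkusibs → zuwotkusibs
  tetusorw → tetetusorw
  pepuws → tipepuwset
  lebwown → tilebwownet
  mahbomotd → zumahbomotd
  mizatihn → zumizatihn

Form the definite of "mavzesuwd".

pepuws and wotkusibs both end in -s yet inflect differently (tipepuwset, zuwotkusibs), so the final letter is not what conditions the rule; the second-to-last letter is.
"mavzesuwd" has second-to-last letter 'w'. The stems whose second-to-last letter is 'w' (lebwown → tilebwownet, pepuws → tipepuwset) add ti- … -et around the stem.
The other patterns: stems whose second-to-last letter is 'r' repeat the first consonant+vowel as a prefix; stems whose second-to-last letter is 'b', 'h' or 't' add the prefix zu-.
So mavzesuwd → timavzesuwdet.

timavzesuwdet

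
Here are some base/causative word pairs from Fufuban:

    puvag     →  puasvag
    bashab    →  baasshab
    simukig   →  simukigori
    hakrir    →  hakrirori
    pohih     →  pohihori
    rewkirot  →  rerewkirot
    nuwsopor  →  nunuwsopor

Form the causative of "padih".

padihori

puvag and simukig both end in -g yet inflect differently (puasvag, simukigori), so the final letter is not what conditions the rule; the last vowel is.
"padih" has last vowel 'i'. The stems whose last vowel is 'i' (simukig → simukigori, hakrir → hakrirori, pohih → pohihori) add -ori.
The other patterns: stems whose last vowel is 'a' insert -as- after the first vowel; stems whose last vowel is 'o' repeat the first consonant+vowel as a prefix.
So padih → padihori.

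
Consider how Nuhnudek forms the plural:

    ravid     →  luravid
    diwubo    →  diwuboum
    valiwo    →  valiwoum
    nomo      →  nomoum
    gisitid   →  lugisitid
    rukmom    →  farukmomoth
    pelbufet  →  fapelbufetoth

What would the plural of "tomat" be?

"tomat" ends in -t. The one such stem in the data (pelbufet → fapelbufetoth) adds fa- … -oth around the stem, so the same rule applies.
The other patterns: stems ending in -o add -um; stems ending in -d add the prefix lu-.
So tomat → fatomatoth.

fatomatoth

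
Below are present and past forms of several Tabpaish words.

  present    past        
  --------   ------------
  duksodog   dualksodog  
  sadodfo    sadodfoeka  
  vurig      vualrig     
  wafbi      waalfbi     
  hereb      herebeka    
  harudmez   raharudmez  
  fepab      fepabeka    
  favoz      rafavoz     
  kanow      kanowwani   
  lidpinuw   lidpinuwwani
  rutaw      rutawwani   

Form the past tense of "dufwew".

"dufwew" ends in -w. The stems ending in -w (kanow → kanowwani, rutaw → rutawwani, lidpinuw → lidpinuwwani) double the final consonant and add -ani.
So dufwew → dufwewwani.

dufwewwani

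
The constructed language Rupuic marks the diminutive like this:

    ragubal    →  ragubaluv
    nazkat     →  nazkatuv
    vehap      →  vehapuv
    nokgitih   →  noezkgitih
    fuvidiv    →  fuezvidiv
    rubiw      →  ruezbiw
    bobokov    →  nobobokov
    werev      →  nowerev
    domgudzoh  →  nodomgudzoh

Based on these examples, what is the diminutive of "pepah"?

pepahuv

"pepah" has last vowel 'a'. The stems whose last vowel is 'a' (ragubal → ragubaluv, nazkat → nazkatuv, vehap → vehapuv) add -uv.
The other patterns: stems whose last vowel is 'i' insert -ez- after the first vowel; stems whose last vowel is 'e' or 'o' add the prefix no-.
So pepah → pepahuv.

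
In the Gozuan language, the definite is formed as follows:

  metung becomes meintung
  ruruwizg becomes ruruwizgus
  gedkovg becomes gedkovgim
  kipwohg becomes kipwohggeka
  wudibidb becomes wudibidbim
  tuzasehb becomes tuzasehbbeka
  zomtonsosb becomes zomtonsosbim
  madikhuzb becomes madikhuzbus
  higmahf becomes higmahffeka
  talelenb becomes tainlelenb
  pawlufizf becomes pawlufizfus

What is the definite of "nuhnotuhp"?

metung and kipwohg both end in -g yet inflect differently (meintung, kipwohggeka), so the final letter is not what conditions the rule; the second-to-last letter is.
"nuhnotuhp" has second-to-last letter 'h'. The stems whose second-to-last letter is 'h' (kipwohg → kipwohggeka, tuzasehb → tuzasehbbeka, higmahf → higmahffeka) double the final consonant and add -eka.
So nuhnotuhp → nuhnotuhppeka.

nuhnotuhppeka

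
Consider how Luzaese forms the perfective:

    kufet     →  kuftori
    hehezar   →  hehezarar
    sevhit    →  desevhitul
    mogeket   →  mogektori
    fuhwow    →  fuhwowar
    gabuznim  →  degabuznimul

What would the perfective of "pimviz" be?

depimvizul

sevhit and kufet both end in -t yet inflect differently (desevhitul, kuftori), so the final letter is not what conditions the rule; the last vowel is.
"pimviz" has last vowel 'i'. The stems whose last vowel is 'i' (sevhit → desevhitul, gabuznim → degabuznimul) add de- … -ul around the stem.
So pimviz → depimvizul.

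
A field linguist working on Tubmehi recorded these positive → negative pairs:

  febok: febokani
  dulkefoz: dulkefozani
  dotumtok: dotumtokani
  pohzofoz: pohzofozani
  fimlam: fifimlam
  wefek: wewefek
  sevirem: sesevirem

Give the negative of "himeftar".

febok and wefek both end in -k yet inflect differently (febokani, wewefek), so the final letter is not what conditions the rule; the last vowel is.
"himeftar" has last vowel 'a'. The one such stem in the data (fimlam → fifimlam) repeats the first consonant+vowel as a prefix (as do wefek, sevirem), so the same rule applies.
So himeftar → hihimeftar.

hihimeftar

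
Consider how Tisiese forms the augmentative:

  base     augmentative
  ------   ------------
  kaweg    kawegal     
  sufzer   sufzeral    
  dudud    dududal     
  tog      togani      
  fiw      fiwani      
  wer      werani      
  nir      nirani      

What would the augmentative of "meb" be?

kaweg and tog both end in -g yet inflect differently (kawegal, togani), so the final letter is not what conditions the rule; the number of vowels is.
"meb" has 1 vowel. The stems with 1 vowel (tog → togani, fiw → fiwani, wer → werani) add -ani.
The other pattern: stems with 2 vowels add -al.
So meb → mebani.

mebani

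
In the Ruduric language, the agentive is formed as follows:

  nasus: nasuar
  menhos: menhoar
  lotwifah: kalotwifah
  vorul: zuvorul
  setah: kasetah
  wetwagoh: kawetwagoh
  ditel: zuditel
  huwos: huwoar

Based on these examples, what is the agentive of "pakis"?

huwos and wetwagoh both have last vowel 'o' yet inflect differently (huwoar, kawetwagoh), so the last vowel is not what conditions the rule; the final letter is.
"pakis" ends in -s. The stems ending in -s (huwos → huwoar, menhos → menhoar, nasus → nasuar) drop the final letter and add -ar.
So pakis → pakiar.

pakiar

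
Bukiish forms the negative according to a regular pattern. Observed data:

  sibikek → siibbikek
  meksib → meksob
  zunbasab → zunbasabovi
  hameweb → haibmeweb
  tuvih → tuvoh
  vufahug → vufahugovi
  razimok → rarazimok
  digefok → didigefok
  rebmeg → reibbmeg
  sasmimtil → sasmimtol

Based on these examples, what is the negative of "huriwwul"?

digefok and sibikek both end in -k yet inflect differently (didigefok, siibbikek), so the final letter is not what conditions the rule; the last vowel is.
"huriwwul" has last vowel 'u'. The one such stem in the data (vufahug → vufahugovi) adds -ovi, so the same rule applies.
So huriwwul → huriwwulovi.

huriwwulovi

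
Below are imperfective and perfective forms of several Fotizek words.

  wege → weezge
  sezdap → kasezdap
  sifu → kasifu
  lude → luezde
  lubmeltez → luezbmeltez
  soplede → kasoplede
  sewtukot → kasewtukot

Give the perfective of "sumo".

kasumo

soplede and wege both end in -e yet inflect differently (kasoplede, weezge), so the final letter is not what conditions the rule; the first letter is.
"sumo" begins with s-. The stems beginning with s- (soplede → kasoplede, sifu → kasifu, sewtukot → kasewtukot) add the prefix ka-.
The other pattern: stems beginning with l- or w- insert -ez- after the first vowel.
So sumo → kasumo.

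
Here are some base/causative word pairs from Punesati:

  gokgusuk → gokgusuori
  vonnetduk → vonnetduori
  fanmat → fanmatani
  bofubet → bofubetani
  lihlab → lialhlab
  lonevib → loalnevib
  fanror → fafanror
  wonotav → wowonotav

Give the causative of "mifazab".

mialfazab

"mifazab" ends in -b. The stems ending in -b (lihlab → lialhlab, lonevib → loalnevib) insert -al- after the first vowel.
So mifazab → mialfazab.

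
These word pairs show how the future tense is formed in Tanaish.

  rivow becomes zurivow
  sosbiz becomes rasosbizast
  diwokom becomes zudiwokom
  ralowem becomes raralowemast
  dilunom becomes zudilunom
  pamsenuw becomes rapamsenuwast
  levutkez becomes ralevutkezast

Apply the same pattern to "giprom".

"giprom" has last vowel 'o'. The stems whose last vowel is 'o' (dilunom → zudilunom, rivow → zurivow, diwokom → zudiwokom) add the prefix zu-.
So giprom → zugiprom.

zugiprom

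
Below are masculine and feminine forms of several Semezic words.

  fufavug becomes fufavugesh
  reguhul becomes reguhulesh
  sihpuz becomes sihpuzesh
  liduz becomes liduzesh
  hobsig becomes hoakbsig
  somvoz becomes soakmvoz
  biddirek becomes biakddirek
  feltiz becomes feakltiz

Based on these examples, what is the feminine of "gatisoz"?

fufavug and hobsig both end in -g yet inflect differently (fufavugesh, hoakbsig), so the final letter is not what conditions the rule; the last vowel is.
"gatisoz" has last vowel 'o'. The one such stem in the data (somvoz → soakmvoz) inserts -ak- after the first vowel (as do hobsig, biddirek), so the same rule applies.
So gatisoz → gaaktisoz.

gaaktisoz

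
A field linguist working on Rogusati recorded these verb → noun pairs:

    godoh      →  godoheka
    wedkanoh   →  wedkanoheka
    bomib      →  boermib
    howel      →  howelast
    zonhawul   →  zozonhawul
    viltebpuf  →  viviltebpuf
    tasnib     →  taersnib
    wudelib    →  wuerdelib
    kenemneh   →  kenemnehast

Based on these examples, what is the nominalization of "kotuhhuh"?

howel and zonhawul both end in -l yet inflect differently (howelast, zozonhawul), so the final letter is not what conditions the rule; the last vowel is.
"kotuhhuh" has last vowel 'u'. The stems whose last vowel is 'u' (viltebpuf → viviltebpuf, zonhawul → zozonhawul) repeat the first consonant+vowel as a prefix.
The other patterns: stems whose last vowel is 'e' add -ast; stems whose last vowel is 'i' insert -er- after the first vowel; stems whose last vowel is 'o' add -eka.
So kotuhhuh → kokotuhhuh.

kokotuhhuh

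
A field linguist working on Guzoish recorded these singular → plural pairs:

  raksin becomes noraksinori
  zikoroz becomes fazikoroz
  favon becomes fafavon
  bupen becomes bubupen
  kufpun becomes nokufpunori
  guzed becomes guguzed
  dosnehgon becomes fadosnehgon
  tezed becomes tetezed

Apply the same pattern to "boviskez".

boboviskez

bupen and dosnehgon both end in -n yet inflect differently (bubupen, fadosnehgon), so the final letter is not what conditions the rule; the last vowel is.
"boviskez" has last vowel 'e'. The stems whose last vowel is 'e' (guzed → guguzed, bupen → bubupen, tezed → tetezed) repeat the first consonant+vowel as a prefix.
So boviskez → boboviskez.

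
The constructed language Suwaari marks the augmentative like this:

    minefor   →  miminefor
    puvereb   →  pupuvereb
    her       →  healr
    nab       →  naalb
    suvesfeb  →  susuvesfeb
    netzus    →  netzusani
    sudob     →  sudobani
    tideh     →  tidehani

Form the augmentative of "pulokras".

"pulokras" has 3 vowels. The stems with 3 vowels (suvesfeb → susuvesfeb, minefor → miminefor, puvereb → pupuvereb) repeat the first consonant+vowel as a prefix.
The other patterns: stems with 1 vowel insert -al- after the first vowel; stems with 2 vowels add -ani.
So pulokras → pupulokras.

pupulokras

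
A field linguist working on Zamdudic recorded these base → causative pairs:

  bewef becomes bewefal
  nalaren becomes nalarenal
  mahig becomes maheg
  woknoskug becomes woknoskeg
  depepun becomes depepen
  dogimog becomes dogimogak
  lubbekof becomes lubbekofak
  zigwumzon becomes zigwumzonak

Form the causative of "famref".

famrefal

nalaren and depepun both end in -n yet inflect differently (nalarenal, depepen), so the final letter is not what conditions the rule; the last vowel is.
"famref" has last vowel 'e'. The stems whose last vowel is 'e' (bewef → bewefal, nalaren → nalarenal) add -al.
The other patterns: stems whose last vowel is 'i' or 'u' change the last vowel to 'e'; stems whose last vowel is 'o' add -ak.
So famref → famrefal.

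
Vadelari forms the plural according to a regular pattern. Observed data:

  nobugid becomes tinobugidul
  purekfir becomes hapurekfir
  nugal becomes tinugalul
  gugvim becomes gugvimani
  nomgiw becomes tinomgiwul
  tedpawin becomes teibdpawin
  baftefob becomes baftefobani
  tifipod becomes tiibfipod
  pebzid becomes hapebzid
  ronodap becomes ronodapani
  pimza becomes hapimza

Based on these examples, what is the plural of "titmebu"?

tiibtmebu

pebzid and tifipod both end in -d yet inflect differently (hapebzid, tiibfipod), so the final letter is not what conditions the rule; the first letter is.
"titmebu" begins with t-. The stems beginning with t- (tedpawin → teibdpawin, tifipod → tiibfipod) insert -ib- after the first vowel.
The other patterns: stems beginning with p- add the prefix ha-; stems beginning with n- add ti- … -ul around the stem; stems beginning with b-, g- or r- add -ani.
So titmebu → tiibtmebu.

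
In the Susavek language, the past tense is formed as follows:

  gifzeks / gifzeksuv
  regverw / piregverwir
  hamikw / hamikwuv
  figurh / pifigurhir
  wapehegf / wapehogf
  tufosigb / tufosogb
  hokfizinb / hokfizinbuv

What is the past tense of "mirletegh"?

mirletogh

regverw and hamikw both end in -w yet inflect differently (piregverwir, hamikwuv), so the final letter is not what conditions the rule; the second-to-last letter is.
"mirletegh" has second-to-last letter 'g'. The stems whose second-to-last letter is 'g' (tufosigb → tufosogb, wapehegf → wapehogf) change the last vowel to 'o'.
So mirletegh → mirletogh.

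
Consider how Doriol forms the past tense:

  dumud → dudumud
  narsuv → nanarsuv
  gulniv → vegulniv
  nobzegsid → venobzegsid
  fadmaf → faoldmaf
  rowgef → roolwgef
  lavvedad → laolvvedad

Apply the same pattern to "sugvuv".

narsuv and gulniv both end in -v yet inflect differently (nanarsuv, vegulniv), so the final letter is not what conditions the rule; the last vowel is.
"sugvuv" has last vowel 'u'. The stems whose last vowel is 'u' (dumud → dudumud, narsuv → nanarsuv) repeat the first consonant+vowel as a prefix.
The other patterns: stems whose last vowel is 'i' add the prefix ve-; stems whose last vowel is 'a' or 'e' insert -ol- after the first vowel.
So sugvuv → susugvuv.

susugvuv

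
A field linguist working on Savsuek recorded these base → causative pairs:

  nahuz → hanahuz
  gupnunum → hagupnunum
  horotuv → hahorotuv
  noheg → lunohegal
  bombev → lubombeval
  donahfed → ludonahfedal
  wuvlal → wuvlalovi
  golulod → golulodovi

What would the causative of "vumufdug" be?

horotuv and bombev both end in -v yet inflect differently (hahorotuv, lubombeval), so the final letter is not what conditions the rule; the last vowel is.
"vumufdug" has last vowel 'u'. The stems whose last vowel is 'u' (nahuz → hanahuz, gupnunum → hagupnunum, horotuv → hahorotuv) add the prefix ha-.
The other patterns: stems whose last vowel is 'e' add lu- … -al around the stem; stems whose last vowel is 'a' or 'o' add -ovi.
So vumufdug → havumufdug.

havumufdug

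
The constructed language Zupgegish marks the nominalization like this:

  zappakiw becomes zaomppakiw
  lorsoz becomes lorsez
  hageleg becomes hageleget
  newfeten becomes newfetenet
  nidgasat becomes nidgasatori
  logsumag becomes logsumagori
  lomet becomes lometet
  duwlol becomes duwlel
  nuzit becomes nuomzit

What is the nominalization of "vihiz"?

viomhiz

"vihiz" has last vowel 'i'. The stems whose last vowel is 'i' (nuzit → nuomzit, zappakiw → zaomppakiw) insert -om- after the first vowel.
The other patterns: stems whose last vowel is 'o' change the last vowel to 'e'; stems whose last vowel is 'e' add -et; stems whose last vowel is 'a' add -ori.
So vihiz → viomhiz.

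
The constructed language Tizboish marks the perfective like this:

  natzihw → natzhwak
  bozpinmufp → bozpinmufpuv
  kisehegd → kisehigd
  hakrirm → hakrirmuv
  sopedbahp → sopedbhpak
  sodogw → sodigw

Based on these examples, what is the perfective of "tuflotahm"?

tuflothmak

sodogw and natzihw both end in -w yet inflect differently (sodigw, natzhwak), so the final letter is not what conditions the rule; the second-to-last letter is.
"tuflotahm" has second-to-last letter 'h'. The stems whose second-to-last letter is 'h' (sopedbahp → sopedbhpak, natzihw → natzhwak) delete the last vowel and add -ak.
The other patterns: stems whose second-to-last letter is 'g' change the last vowel to 'i'; stems whose second-to-last letter is 'f' or 'r' add -uv.
So tuflotahm → tuflothmak.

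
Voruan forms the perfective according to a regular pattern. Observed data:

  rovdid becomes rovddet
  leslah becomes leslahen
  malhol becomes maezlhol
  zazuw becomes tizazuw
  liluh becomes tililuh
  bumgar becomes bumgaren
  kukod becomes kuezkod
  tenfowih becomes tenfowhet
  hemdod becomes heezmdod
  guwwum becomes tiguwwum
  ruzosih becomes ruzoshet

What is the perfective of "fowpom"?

leslah and ruzosih both end in -h yet inflect differently (leslahen, ruzoshet), so the final letter is not what conditions the rule; the last vowel is.
"fowpom" has last vowel 'o'. The stems whose last vowel is 'o' (kukod → kuezkod, hemdod → heezmdod, malhol → maezlhol) insert -ez- after the first vowel.
So fowpom → foezwpom.

foezwpom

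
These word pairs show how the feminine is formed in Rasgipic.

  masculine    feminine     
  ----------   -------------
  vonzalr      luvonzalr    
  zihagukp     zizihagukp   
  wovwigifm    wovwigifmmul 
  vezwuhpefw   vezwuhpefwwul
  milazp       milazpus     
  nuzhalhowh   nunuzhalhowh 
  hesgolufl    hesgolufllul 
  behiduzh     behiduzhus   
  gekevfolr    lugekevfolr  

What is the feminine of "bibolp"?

"bibolp" has second-to-last letter 'l'. The stems whose second-to-last letter is 'l' (vonzalr → luvonzalr, gekevfolr → lugekevfolr) add the prefix lu-.
So bibolp → lubibolp.

lubibolp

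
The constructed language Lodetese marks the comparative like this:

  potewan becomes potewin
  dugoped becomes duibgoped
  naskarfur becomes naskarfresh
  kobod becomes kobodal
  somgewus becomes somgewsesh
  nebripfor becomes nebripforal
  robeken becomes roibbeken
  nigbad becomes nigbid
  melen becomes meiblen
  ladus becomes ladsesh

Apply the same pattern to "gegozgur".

gegozgresh

potewan and robeken both end in -n yet inflect differently (potewin, roibbeken), so the final letter is not what conditions the rule; the last vowel is.
"gegozgur" has last vowel 'u'. The stems whose last vowel is 'u' (naskarfur → naskarfresh, ladus → ladsesh, somgewus → somgewsesh) delete the last vowel and add -esh.
So gegozgur → gegozgresh.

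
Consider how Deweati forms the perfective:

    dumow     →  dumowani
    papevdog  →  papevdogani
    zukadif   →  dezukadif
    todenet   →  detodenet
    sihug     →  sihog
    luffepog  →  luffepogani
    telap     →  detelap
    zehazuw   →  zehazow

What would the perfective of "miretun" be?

"miretun" has last vowel 'u'. The stems whose last vowel is 'u' (sihug → sihog, zehazuw → zehazow) change the last vowel to 'o'.
So miretun → mireton.

mireton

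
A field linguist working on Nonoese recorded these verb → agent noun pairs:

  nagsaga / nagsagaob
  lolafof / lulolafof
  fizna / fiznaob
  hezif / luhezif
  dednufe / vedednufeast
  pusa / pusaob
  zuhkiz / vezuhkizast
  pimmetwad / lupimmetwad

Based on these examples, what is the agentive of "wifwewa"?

wifwewaob

pimmetwad and nagsaga both have last vowel 'a' yet inflect differently (lupimmetwad, nagsagaob), so the last vowel is not what conditions the rule; the final letter is.
"wifwewa" ends in -a. The stems ending in -a (nagsaga → nagsagaob, fizna → fiznaob, pusa → pusaob) add -ob.
The other patterns: stems ending in -d or -f add the prefix lu-; stems ending in -e or -z add ve- … -ast around the stem.
So wifwewa → wifwewaob.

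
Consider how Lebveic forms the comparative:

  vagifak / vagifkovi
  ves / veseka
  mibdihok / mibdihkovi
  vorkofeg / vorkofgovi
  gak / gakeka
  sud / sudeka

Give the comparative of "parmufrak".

gak and mibdihok both end in -k yet inflect differently (gakeka, mibdihkovi), so the final letter is not what conditions the rule; the number of vowels is.
"parmufrak" has 3 vowels. The stems with 3 vowels (mibdihok → mibdihkovi, vagifak → vagifkovi, vorkofeg → vorkofgovi) delete the last vowel and add -ovi.
The other pattern: stems with 1 vowel add -eka.
So parmufrak → parmufrkovi.

parmufrkovi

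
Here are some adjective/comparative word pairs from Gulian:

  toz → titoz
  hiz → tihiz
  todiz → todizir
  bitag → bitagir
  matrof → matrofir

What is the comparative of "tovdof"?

"tovdof" has 2 vowels. The stems with 2 vowels (todiz → todizir, bitag → bitagir, matrof → matrofir) add -ir.
So tovdof → tovdofir.

tovdofir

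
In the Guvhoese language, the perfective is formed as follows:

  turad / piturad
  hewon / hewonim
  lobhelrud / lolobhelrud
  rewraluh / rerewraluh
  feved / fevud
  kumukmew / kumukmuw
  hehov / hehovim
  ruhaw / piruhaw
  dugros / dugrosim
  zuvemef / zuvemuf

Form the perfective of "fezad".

pifezad

"fezad" has last vowel 'a'. The stems whose last vowel is 'a' (turad → piturad, ruhaw → piruhaw) add the prefix pi-.
So fezad → pifezad.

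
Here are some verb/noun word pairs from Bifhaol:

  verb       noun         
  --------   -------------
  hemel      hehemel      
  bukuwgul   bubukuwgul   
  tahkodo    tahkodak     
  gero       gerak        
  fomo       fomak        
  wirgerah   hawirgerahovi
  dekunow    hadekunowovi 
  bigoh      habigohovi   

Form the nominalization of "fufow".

hafufowovi

tahkodo and dekunow both have last vowel 'o' yet inflect differently (tahkodak, hadekunowovi), so the last vowel is not what conditions the rule; the final letter is.
"fufow" ends in -w. The one such stem in the data (dekunow → hadekunowovi) adds ha- … -ovi around the stem, so the same rule applies.
The other patterns: stems ending in -l repeat the first consonant+vowel as a prefix; stems ending in -o drop the final letter and add -ak.
So fufow → hafufowovi.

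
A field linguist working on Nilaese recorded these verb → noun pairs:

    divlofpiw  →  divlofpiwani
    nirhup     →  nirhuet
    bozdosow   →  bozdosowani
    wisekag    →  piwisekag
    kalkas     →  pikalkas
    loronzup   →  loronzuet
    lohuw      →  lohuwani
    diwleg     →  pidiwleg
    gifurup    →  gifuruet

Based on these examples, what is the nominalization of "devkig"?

pidevkig

"devkig" ends in -g. The stems ending in -g (diwleg → pidiwleg, wisekag → piwisekag) add the prefix pi-.
So devkig → pidevkig.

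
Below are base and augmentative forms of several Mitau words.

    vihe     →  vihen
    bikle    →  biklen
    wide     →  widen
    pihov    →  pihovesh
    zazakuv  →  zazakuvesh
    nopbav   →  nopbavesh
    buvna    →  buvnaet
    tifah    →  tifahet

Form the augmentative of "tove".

nopbav and buvna both have last vowel 'a' yet inflect differently (nopbavesh, buvnaet), so the last vowel is not what conditions the rule; the final letter is.
"tove" ends in -e. The stems ending in -e (vihe → vihen, bikle → biklen, wide → widen) drop the final letter and add -en.
The other patterns: stems ending in -v add -esh; stems ending in -a or -h add -et.
So tove → toven.

toven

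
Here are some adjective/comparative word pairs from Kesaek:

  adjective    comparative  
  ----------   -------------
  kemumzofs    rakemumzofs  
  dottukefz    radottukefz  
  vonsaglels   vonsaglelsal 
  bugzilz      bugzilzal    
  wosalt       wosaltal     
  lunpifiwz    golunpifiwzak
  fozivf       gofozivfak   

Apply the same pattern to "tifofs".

ratifofs

kemumzofs and vonsaglels both end in -s yet inflect differently (rakemumzofs, vonsaglelsal), so the final letter is not what conditions the rule; the second-to-last letter is.
"tifofs" has second-to-last letter 'f'. The stems whose second-to-last letter is 'f' (kemumzofs → rakemumzofs, dottukefz → radottukefz) add the prefix ra-.
The other patterns: stems whose second-to-last letter is 'l' add -al; stems whose second-to-last letter is 'v' or 'w' add go- … -ak around the stem.
So tifofs → ratifofs.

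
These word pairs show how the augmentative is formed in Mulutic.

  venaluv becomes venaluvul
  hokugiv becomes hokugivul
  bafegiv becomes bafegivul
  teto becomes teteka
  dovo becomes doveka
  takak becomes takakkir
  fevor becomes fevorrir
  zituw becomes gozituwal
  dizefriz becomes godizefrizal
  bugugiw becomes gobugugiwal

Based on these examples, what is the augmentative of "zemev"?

zemevul

teto and fevor both have last vowel 'o' yet inflect differently (teteka, fevorrir), so the last vowel is not what conditions the rule; the final letter is.
"zemev" ends in -v. The stems ending in -v (venaluv → venaluvul, hokugiv → hokugivul, bafegiv → bafegivul) add -ul.
So zemev → zemevul.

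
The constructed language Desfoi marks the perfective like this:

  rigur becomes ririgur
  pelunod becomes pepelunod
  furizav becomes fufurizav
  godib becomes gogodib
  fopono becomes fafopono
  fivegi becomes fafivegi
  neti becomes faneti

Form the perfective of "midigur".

mimidigur

fivegi and godib both have last vowel 'i' yet inflect differently (fafivegi, gogodib), so the last vowel is not what conditions the rule; whether the stem ends in a vowel or a consonant is.
"midigur" ends in a consonant. The stems ending in a consonant (godib → gogodib, furizav → fufurizav, pelunod → pepelunod) repeat the first consonant+vowel as a prefix.
The other pattern: stems ending in a vowel add the prefix fa-.
So midigur → mimidigur.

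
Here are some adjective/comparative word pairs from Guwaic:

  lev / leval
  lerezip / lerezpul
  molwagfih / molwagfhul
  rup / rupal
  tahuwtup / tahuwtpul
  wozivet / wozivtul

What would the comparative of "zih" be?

zihal

rup and lerezip both end in -p yet inflect differently (rupal, lerezpul), so the final letter is not what conditions the rule; the number of vowels is.
"zih" has 1 vowel. The stems with 1 vowel (lev → leval, rup → rupal) add -al.
So zih → zihal.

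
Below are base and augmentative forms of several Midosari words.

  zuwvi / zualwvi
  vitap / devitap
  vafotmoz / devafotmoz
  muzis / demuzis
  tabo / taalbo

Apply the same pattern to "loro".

"loro" ends in a vowel. The stems ending in a vowel (zuwvi → zualwvi, tabo → taalbo) insert -al- after the first vowel.
So loro → loalro.

loalro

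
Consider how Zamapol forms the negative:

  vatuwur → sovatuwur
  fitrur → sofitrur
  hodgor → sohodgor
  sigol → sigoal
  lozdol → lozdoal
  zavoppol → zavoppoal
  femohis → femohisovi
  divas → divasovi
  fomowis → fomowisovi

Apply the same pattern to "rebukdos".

hodgor and sigol both have last vowel 'o' yet inflect differently (sohodgor, sigoal), so the last vowel is not what conditions the rule; the final letter is.
"rebukdos" ends in -s. The stems ending in -s (femohis → femohisovi, divas → divasovi, fomowis → fomowisovi) add -ovi.
The other patterns: stems ending in -r add the prefix so-; stems ending in -l drop the final letter and add -al.
So rebukdos → rebukdosovi.

rebukdosovi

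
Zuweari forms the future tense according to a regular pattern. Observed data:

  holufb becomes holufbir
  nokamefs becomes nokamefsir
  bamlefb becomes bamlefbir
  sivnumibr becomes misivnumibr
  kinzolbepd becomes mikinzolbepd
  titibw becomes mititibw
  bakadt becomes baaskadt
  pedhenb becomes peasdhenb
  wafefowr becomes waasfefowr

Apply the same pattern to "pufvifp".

holufb and pedhenb both end in -b yet inflect differently (holufbir, peasdhenb), so the final letter is not what conditions the rule; the second-to-last letter is.
"pufvifp" has second-to-last letter 'f'. The stems whose second-to-last letter is 'f' (holufb → holufbir, nokamefs → nokamefsir, bamlefb → bamlefbir) add -ir.
So pufvifp → pufvifpir.

pufvifpir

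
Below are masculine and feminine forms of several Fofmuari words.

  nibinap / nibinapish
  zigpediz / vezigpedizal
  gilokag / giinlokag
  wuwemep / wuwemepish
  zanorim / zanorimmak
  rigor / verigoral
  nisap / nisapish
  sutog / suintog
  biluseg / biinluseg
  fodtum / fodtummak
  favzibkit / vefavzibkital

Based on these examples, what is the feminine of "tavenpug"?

tainvenpug

"tavenpug" ends in -g. The stems ending in -g (sutog → suintog, gilokag → giinlokag, biluseg → biinluseg) insert -in- after the first vowel.
So tavenpug → tainvenpug.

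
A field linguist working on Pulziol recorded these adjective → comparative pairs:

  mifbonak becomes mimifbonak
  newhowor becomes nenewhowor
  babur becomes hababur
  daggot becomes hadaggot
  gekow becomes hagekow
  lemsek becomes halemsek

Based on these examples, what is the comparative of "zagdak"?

hazagdak

"zagdak" has 2 vowels. The stems with 2 vowels (babur → hababur, daggot → hadaggot, gekow → hagekow) add the prefix ha-.
So zagdak → hazagdak.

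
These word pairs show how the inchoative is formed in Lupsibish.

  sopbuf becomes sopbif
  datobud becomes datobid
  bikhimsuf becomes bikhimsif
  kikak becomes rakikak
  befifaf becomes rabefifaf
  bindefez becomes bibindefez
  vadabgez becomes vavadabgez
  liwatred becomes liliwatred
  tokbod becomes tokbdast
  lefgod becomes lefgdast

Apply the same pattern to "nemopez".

sopbuf and befifaf both end in -f yet inflect differently (sopbif, rabefifaf), so the final letter is not what conditions the rule; the last vowel is.
"nemopez" has last vowel 'e'. The stems whose last vowel is 'e' (bindefez → bibindefez, vadabgez → vavadabgez, liwatred → liliwatred) repeat the first consonant+vowel as a prefix.
The other patterns: stems whose last vowel is 'u' change the last vowel to 'i'; stems whose last vowel is 'a' add the prefix ra-; stems whose last vowel is 'o' delete the last vowel and add -ast.
So nemopez → nenemopez.

nenemopez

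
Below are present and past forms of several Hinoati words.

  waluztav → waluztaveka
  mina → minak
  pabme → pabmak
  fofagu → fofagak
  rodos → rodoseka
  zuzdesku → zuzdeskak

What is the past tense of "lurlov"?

mina and waluztav both have last vowel 'a' yet inflect differently (minak, waluztaveka), so the last vowel is not what conditions the rule; whether the stem ends in a vowel or a consonant is.
"lurlov" ends in a consonant. The stems ending in a consonant (rodos → rodoseka, waluztav → waluztaveka) add -eka.
The other pattern: stems ending in a vowel drop the final letter and add -ak.
So lurlov → lurloveka.

lurloveka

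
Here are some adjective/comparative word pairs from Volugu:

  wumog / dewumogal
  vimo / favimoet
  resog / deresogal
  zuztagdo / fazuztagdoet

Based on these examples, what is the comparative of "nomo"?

"nomo" ends in -o. The stems ending in -o (vimo → favimoet, zuztagdo → fazuztagdoet) add fa- … -et around the stem.
So nomo → fanomoet.

fanomoet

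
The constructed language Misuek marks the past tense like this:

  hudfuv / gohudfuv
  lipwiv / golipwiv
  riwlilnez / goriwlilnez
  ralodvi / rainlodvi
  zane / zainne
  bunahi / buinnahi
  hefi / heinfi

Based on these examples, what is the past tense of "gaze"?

riwlilnez and zane both have last vowel 'e' yet inflect differently (goriwlilnez, zainne), so the last vowel is not what conditions the rule; whether the stem ends in a vowel or a consonant is.
"gaze" ends in a vowel. The stems ending in a vowel (zane → zainne, ralodvi → rainlodvi, bunahi → buinnahi) insert -in- after the first vowel.
So gaze → gainze.

gainze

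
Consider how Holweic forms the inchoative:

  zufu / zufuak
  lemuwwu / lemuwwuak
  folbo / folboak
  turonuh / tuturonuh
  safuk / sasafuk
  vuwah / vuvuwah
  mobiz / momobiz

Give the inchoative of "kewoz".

kekewoz

"kewoz" ends in a consonant. The stems ending in a consonant (turonuh → tuturonuh, safuk → sasafuk, vuwah → vuvuwah) repeat the first consonant+vowel as a prefix.
So kewoz → kekewoz.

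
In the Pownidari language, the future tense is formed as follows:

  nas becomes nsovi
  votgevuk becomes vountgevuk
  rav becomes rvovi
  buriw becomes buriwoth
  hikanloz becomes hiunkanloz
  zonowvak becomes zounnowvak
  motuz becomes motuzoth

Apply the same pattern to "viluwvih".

viunluwvih

motuz and hikanloz both end in -z yet inflect differently (motuzoth, hiunkanloz), so the final letter is not what conditions the rule; the number of vowels is.
"viluwvih" has 3 vowels. The stems with 3 vowels (votgevuk → vountgevuk, hikanloz → hiunkanloz, zonowvak → zounnowvak) insert -un- after the first vowel.
So viluwvih → viunluwvih.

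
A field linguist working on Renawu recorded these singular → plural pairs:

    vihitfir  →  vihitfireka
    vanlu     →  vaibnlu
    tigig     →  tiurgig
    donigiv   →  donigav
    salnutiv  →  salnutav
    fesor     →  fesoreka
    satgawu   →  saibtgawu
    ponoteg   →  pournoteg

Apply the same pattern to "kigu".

"kigu" ends in -u. The stems ending in -u (vanlu → vaibnlu, satgawu → saibtgawu) insert -ib- after the first vowel.
So kigu → kiibgu.

kiibgu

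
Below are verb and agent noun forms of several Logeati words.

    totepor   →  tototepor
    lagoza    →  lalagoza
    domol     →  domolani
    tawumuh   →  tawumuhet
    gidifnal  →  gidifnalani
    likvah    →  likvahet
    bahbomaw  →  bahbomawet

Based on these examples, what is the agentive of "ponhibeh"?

ponhibehet

"ponhibeh" ends in -h. The stems ending in -h (tawumuh → tawumuhet, likvah → likvahet) add -et.
So ponhibeh → ponhibehet.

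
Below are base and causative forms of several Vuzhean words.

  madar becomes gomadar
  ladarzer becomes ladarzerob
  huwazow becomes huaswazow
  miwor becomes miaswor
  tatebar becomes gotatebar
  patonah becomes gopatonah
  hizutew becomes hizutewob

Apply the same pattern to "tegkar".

ladarzer and tatebar both end in -r yet inflect differently (ladarzerob, gotatebar), so the final letter is not what conditions the rule; the last vowel is.
"tegkar" has last vowel 'a'. The stems whose last vowel is 'a' (tatebar → gotatebar, madar → gomadar, patonah → gopatonah) add the prefix go-.
The other patterns: stems whose last vowel is 'e' add -ob; stems whose last vowel is 'o' insert -as- after the first vowel.
So tegkar → gotegkar.

gotegkar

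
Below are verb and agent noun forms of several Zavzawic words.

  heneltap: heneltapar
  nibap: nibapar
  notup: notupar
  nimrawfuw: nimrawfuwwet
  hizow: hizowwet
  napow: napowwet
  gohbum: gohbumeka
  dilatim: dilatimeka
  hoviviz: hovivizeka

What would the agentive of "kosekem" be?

kosekemeka

notup and nimrawfuw both have last vowel 'u' yet inflect differently (notupar, nimrawfuwwet), so the last vowel is not what conditions the rule; the final letter is.
"kosekem" ends in -m. The stems ending in -m (gohbum → gohbumeka, dilatim → dilatimeka) add -eka.
The other patterns: stems ending in -p add -ar; stems ending in -w double the final consonant and add -et.
So kosekem → kosekemeka.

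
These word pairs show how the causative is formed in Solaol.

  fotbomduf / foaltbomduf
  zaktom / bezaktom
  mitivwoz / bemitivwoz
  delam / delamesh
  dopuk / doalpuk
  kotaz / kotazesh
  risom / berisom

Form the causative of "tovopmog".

betovopmog

mitivwoz and kotaz both end in -z yet inflect differently (bemitivwoz, kotazesh), so the final letter is not what conditions the rule; the last vowel is.
"tovopmog" has last vowel 'o'. The stems whose last vowel is 'o' (risom → berisom, mitivwoz → bemitivwoz, zaktom → bezaktom) add the prefix be-.
The other patterns: stems whose last vowel is 'u' insert -al- after the first vowel; stems whose last vowel is 'a' add -esh.
So tovopmog → betovopmog.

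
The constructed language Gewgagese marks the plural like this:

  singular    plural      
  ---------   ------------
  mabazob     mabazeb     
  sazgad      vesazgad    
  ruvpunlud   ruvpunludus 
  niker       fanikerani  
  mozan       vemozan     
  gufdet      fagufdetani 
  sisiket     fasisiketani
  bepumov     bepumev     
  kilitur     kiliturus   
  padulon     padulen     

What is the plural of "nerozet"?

fanerozetani

"nerozet" has last vowel 'e'. The stems whose last vowel is 'e' (niker → fanikerani, sisiket → fasisiketani, gufdet → fagufdetani) add fa- … -ani around the stem.
The other patterns: stems whose last vowel is 'a' add the prefix ve-; stems whose last vowel is 'o' change the last vowel to 'e'; stems whose last vowel is 'u' add -us.
So nerozet → fanerozetani.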